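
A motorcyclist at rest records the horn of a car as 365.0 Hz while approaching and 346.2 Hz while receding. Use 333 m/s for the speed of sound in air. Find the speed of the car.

8.8 m/s

f₁/f₂ = (v + v_s)/(v − v_s), so v_s = v · (f₁ − f₂)/(f₁ + f₂).
v_s = 333 × (365.0 − 346.2)/(365.0 + 346.2) = 333 × 18.8/711.2 ≈ 8.8 m/s.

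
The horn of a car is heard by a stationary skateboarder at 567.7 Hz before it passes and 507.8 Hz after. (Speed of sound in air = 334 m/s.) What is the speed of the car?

18.6 m/s

f₁/f₂ = (v + v_s)/(v − v_s), so v_s = v · (f₁ − f₂)/(f₁ + f₂).
v_s = 334 × (567.7 − 507.8)/(567.7 + 507.8) = 334 × 59.9/1075.5 ≈ 18.6 m/s.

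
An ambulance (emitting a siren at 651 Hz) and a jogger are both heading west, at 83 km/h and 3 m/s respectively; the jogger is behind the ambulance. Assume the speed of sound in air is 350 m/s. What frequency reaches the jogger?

83 km/h = 23.06 m/s.
The jogger is behind, so the ambulance is moving away from it while the jogger is moving toward the ambulance.
With source receding and observer approaching, f' = f · (v + v_o)/(v + v_s).
f' = 651 × (350 + 3)/(350 + 23.06) = 651 × 353/373.06 ≈ 616 Hz.

616 Hz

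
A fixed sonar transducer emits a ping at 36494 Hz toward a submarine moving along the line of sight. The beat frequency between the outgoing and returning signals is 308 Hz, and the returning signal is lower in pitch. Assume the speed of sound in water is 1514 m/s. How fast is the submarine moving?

6.4 m/s

Double Doppler shift off a moving reflector: f₂ = f₀ · (v + u)/(v − u) (u > 0 toward emitter).
Returning signal is lower, so f₂ = f₀ − Δf = 36494 − 308 = 36186 Hz.
Rearranging, u = v · (f₂ − f₀)/(f₂ + f₀) = 1514 × -308/72680 ≈ -6.4 m/s.
So the submarine is moving at 6.4 m/s away from the emitter.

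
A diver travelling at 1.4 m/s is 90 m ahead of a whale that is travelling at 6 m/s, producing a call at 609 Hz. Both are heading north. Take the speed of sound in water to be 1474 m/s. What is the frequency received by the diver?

611 Hz

The diver is ahead, so the whale is moving toward it while the diver is moving away from the whale.
With source approaching and observer receding, f' = f · (v − v_o)/(v − v_s).
f' = 609 × (1474 − 1.4)/(1474 − 6) = 609 × 1472.6/1468 ≈ 611 Hz.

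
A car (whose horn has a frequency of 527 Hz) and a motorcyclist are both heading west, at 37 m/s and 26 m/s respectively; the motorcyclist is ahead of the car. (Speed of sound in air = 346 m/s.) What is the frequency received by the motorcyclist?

The motorcyclist is ahead, so the car is moving toward it while the motorcyclist is moving away from the car.
General Doppler shift: f' = f · (v − v_o)/(v − v_s).
f' = 527 × (346 − 26)/(346 − 37) = 527 × 320/309 ≈ 546 Hz.

546 Hz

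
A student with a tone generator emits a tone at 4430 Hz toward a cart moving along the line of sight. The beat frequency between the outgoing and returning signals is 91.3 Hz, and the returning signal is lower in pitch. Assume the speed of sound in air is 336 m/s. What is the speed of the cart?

3.5 m/s

Double Doppler shift off a moving reflector: f₂ = f₀ · (v + u)/(v − u) (u > 0 toward emitter).
Returning signal is lower, so f₂ = f₀ − Δf = 4430 − 91.3 = 4338.7 Hz.
Rearranging, u = v · (f₂ − f₀)/(f₂ + f₀) = 336 × -91.3/8768.7 ≈ -3.5 m/s.
So the cart is moving at 3.5 m/s away from the emitter.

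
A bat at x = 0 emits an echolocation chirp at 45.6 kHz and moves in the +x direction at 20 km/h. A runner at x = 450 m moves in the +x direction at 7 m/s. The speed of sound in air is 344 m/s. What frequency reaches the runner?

45.4 kHz

20 km/h = 5.556 m/s.
The observer lies on the +x side, so the source is heading toward the observer and the observer is heading away from the source.
General Doppler shift: f' = f · (v − v_o)/(v − v_s).
f' = 45.6 × (344 − 7)/(344 − 5.556) = 45.6 × 337/338.44 ≈ 45.4 kHz.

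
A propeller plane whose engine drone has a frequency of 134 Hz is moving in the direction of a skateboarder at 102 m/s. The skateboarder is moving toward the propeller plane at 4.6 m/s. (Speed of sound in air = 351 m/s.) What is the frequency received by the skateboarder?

191 Hz

Both move, so f' = f · (v + v_o)/(v − v_s).
f' = 134 × (351 + 4.6)/(351 − 102) = 134 × 355.6/249 ≈ 191 Hz.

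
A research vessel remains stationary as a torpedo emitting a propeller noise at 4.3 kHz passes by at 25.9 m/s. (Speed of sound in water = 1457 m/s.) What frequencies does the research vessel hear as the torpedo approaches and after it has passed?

Approaching: f₁ = f · v/(v − v_s) = 4.3 × 1457/1431.1 ≈ 4.38 kHz.
Receding: f₂ = f · v/(v + v_s) = 4.3 × 1457/1482.9 ≈ 4.22 kHz.

4.38 kHz approaching; 4.22 kHz receding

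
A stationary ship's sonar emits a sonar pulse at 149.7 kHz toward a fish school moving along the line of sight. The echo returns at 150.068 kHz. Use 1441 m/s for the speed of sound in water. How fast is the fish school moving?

1.77 m/s

Double Doppler shift off a moving reflector: f₂ = f₀ · (v + u)/(v − u) (u > 0 toward emitter).
Rearranging, u = v · (f₂ − f₀)/(f₂ + f₀) = 1441 × 0.368/299.768 ≈ 1.77 m/s.
So the fish school is moving at 1.77 m/s toward the emitter.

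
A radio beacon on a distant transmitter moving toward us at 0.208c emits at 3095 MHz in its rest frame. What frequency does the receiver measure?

Relativistic Doppler for frequency: f' = f₀ · √((1 + β)/(1 − β)).
f' = 3095 × √(1.2080/0.7920) = 3095 × 1.23501 ≈ 3822.4 MHz.

3822.4 MHz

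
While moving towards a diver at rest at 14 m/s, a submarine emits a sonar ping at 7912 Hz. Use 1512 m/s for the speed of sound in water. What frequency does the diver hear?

7986 Hz

With the source moving toward a stationary observer, f' = f · v/(v − v_s).
f' = 7912 × 1512/(1512 − 14) = 7912 × 1512/1498 ≈ 7986 Hz.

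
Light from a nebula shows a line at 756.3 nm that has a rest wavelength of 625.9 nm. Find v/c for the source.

0.187

λ'/λ₀ = 1.2083 > 1 (redshift), so the source is receding.
λ'/λ₀ = √((1 + β)/(1 − β)) for a receding source ⇒ β = (r² − 1)/(r² + 1) with r = λ'/λ₀.
β = (1.4601 − 1)/(1.4601 + 1) ≈ 0.187.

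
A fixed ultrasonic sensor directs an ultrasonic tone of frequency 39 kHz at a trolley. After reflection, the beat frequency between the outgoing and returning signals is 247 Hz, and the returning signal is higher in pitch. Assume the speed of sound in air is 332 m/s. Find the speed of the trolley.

Double Doppler shift off a moving reflector: f₂ = f₀ · (v + u)/(v − u) (u > 0 toward emitter).
Returning signal is higher, so f₂ = f₀ + Δf = 39000 + 247 = 39247 Hz.
Rearranging, u = v · (f₂ − f₀)/(f₂ + f₀) = 332 × 247/78247 ≈ 1.05 m/s.
So the trolley is moving at 1.05 m/s toward the emitter.

1.05 m/s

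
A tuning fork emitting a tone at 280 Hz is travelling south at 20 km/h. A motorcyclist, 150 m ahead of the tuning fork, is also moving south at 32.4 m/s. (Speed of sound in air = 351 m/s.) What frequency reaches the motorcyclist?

258 Hz

20 km/h = 5.556 m/s.
The motorcyclist is ahead, so the tuning fork is moving toward it while the motorcyclist is moving away from the tuning fork.
Both move, so f' = f · (v − v_o)/(v − v_s).
f' = 280 × (351 − 32.4)/(351 − 5.556) = 280 × 318.6/345.44 ≈ 258 Hz.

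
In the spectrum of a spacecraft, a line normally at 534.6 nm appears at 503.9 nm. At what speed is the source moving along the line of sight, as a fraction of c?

λ'/λ₀ = 0.9426 < 1 (blueshift), so the source is approaching.
λ'/λ₀ = √((1 − β)/(1 + β)) for an approaching source ⇒ β = (1 − r²)/(1 + r²) with r = λ'/λ₀.
β = (1 − 0.8884)/(1 + 0.8884) ≈ 0.059.

0.059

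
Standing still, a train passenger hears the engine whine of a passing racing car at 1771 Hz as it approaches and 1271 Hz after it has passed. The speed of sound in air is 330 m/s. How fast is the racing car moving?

f₁/f₂ = (v + v_s)/(v − v_s), so v_s = v · (f₁ − f₂)/(f₁ + f₂).
v_s = 330 × (1771 − 1271)/(1771 + 1271) = 330 × 500/3042 ≈ 54 m/s.

54 m/s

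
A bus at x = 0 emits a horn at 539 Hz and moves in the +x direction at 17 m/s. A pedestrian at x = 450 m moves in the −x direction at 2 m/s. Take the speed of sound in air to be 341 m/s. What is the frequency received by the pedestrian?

571 Hz

The observer lies on the +x side, so the source is heading toward the observer and the observer is heading toward the source.
With source approaching and observer approaching, f' = f · (v + v_o)/(v − v_s).
f' = 539 × (341 + 2)/(341 − 17) = 539 × 343/324 ≈ 571 Hz.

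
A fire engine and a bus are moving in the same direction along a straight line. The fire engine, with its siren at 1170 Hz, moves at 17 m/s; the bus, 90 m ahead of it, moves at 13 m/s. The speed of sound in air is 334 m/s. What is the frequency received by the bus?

1185 Hz

The bus is ahead, so the fire engine is moving toward it while the bus is moving away from the fire engine.
General Doppler shift: f' = f · (v − v_o)/(v − v_s).
f' = 1170 × (334 − 13)/(334 − 17) = 1170 × 321/317 ≈ 1185 Hz.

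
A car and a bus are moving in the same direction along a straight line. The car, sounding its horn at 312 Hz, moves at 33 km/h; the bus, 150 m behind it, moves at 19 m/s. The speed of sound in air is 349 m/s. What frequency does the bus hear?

321 Hz

33 km/h = 9.167 m/s.
The bus is behind, so the car is moving away from it while the bus is moving toward the car.
With source receding and observer approaching, f' = f · (v + v_o)/(v + v_s).
f' = 312 × (349 + 19)/(349 + 9.167) = 312 × 368/358.17 ≈ 321 Hz.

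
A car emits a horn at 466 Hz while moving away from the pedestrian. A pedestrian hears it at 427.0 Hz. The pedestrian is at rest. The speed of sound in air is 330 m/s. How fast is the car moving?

30 m/s

f' = f · v/(v + v_s) ⇒ v_s = v · |1 − f/f'|.
v_s = 330 × |1 − 466/427.0| = 330 × 0.09133 ≈ 30 m/s.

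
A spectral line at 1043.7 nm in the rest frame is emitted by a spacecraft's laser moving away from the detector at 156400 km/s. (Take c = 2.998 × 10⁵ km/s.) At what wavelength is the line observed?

1861.6 nm

β = v/c = 156400/299800 = 0.5217.
Relativistic Doppler for wavelength: λ' = λ₀ · √((1 + β)/(1 − β)).
λ' = 1043.7 × √(1.5217/0.4783) = 1043.7 × 1.78362 ≈ 1861.6 nm.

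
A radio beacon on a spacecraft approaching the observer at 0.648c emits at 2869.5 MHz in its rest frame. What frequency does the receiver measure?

6208.9 MHz

Relativistic Doppler for frequency: f' = f₀ · √((1 + β)/(1 − β)).
f' = 2869.5 × √(1.6480/0.3520) = 2869.5 × 2.16375 ≈ 6208.9 MHz.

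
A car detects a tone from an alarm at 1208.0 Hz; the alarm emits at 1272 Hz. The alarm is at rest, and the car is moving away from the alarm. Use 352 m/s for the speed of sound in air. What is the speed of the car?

f' = f · (v − v_o)/v ⇒ v_o = v · |f'/f − 1|.
v_o = 352 × |1208.0/1272 − 1| = 352 × 0.05031 ≈ 17.7 m/s.

17.7 m/s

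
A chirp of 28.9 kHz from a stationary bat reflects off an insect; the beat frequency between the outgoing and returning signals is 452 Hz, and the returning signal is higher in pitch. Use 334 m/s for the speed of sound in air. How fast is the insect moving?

Double Doppler shift off a moving reflector: f₂ = f₀ · (v + u)/(v − u) (u > 0 toward emitter).
Returning signal is higher, so f₂ = f₀ + Δf = 28900 + 452 = 29352 Hz.
Rearranging, u = v · (f₂ − f₀)/(f₂ + f₀) = 334 × 452/58252 ≈ 2.59 m/s.
So the insect is moving at 2.59 m/s toward the emitter.

2.59 m/s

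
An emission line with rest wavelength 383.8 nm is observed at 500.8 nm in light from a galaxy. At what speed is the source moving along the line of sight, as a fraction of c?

0.260

λ'/λ₀ = 1.3048 > 1 (redshift), so the source is receding.
λ'/λ₀ = √((1 + β)/(1 − β)) for a receding source ⇒ β = (r² − 1)/(r² + 1) with r = λ'/λ₀.
β = (1.7026 − 1)/(1.7026 + 1) ≈ 0.260.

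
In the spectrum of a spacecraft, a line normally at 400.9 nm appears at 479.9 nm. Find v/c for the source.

λ'/λ₀ = 1.1971 > 1 (redshift), so the source is receding.
λ'/λ₀ = √((1 + β)/(1 − β)) for a receding source ⇒ β = (r² − 1)/(r² + 1) with r = λ'/λ₀.
β = (1.4329 − 1)/(1.4329 + 1) ≈ 0.178.

0.178c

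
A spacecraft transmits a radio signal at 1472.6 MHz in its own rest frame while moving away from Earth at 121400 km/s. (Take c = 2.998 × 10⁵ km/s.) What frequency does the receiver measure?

958.4 MHz

β = v/c = 121400/299800 = 0.4049.
Relativistic Doppler for frequency: f' = f₀ · √((1 − β)/(1 + β)).
f' = 1472.6 × √(0.5951/1.4049) = 1472.6 × 0.65081 ≈ 958.4 MHz.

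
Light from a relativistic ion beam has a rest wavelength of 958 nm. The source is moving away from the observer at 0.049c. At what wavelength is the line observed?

Relativistic Doppler for wavelength: λ' = λ₀ · √((1 + β)/(1 − β)).
λ' = 958 × √(1.0490/0.9510) = 958 × 1.05026 ≈ 1006.2 nm.

1006.2 nm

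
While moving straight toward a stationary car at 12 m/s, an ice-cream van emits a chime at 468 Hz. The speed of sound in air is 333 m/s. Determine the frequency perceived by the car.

With the source moving toward a stationary observer, f' = f · v/(v − v_s).
f' = 468 × 333/(333 − 12) = 468 × 333/321 ≈ 485 Hz.

485 Hz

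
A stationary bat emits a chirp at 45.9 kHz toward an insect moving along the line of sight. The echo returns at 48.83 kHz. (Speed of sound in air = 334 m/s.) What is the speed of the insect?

Double Doppler shift off a moving reflector: f₂ = f₀ · (v + u)/(v − u) (u > 0 toward emitter).
Rearranging, u = v · (f₂ − f₀)/(f₂ + f₀) = 334 × 2.93/94.73 ≈ 10.3 m/s.
So the insect is moving at 10.3 m/s toward the emitter.

10.3 m/s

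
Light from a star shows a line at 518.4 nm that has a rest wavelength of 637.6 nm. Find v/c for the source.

0.204

λ'/λ₀ = 0.8130 < 1 (blueshift), so the source is approaching.
λ'/λ₀ = √((1 − β)/(1 + β)) for an approaching source ⇒ β = (1 − r²)/(1 + r²) with r = λ'/λ₀.
β = (1 − 0.6610)/(1 + 0.6610) ≈ 0.204.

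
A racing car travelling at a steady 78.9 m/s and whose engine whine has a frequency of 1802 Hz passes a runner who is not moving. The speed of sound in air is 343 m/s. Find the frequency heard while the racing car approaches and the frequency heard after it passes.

Approaching: f₁ = f · v/(v − v_s) = 1802 × 343/264.1 ≈ 2340 Hz.
Receding: f₂ = f · v/(v + v_s) = 1802 × 343/421.9 ≈ 1465 Hz.

2340 Hz approaching; 1465 Hz receding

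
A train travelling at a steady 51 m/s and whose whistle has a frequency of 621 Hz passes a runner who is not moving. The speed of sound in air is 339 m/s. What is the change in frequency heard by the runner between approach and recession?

191 Hz

Approaching: f₁ = f · v/(v − v_s) = 621 × 339/288 ≈ 731 Hz.
Receding: f₂ = f · v/(v + v_s) = 621 × 339/390 ≈ 540 Hz.
Drop: f₁ − f₂ = 2f·v·v_s/(v² − v_s²) = 2 × 621 × 339 × 51/(339² − 51²) ≈ 191 Hz.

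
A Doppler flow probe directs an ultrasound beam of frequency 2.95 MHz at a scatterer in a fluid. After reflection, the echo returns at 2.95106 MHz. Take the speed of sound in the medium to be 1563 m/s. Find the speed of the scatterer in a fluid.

Double Doppler shift off a moving reflector: f₂ = f₀ · (v + u)/(v − u) (u > 0 toward emitter).
Rearranging, u = v · (f₂ − f₀)/(f₂ + f₀) = 1563 × 0.00106/5.90106 ≈ 0.28 m/s.
So the scatterer in a fluid is moving at 0.28 m/s toward the emitter.

0.28 m/s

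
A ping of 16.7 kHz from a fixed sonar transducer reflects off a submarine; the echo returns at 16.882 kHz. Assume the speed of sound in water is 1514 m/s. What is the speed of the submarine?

Double Doppler shift off a moving reflector: f₂ = f₀ · (v + u)/(v − u) (u > 0 toward emitter).
Rearranging, u = v · (f₂ − f₀)/(f₂ + f₀) = 1514 × 0.182/33.582 ≈ 8.2 m/s.
So the submarine is moving at 8.2 m/s toward the emitter.

8.2 m/s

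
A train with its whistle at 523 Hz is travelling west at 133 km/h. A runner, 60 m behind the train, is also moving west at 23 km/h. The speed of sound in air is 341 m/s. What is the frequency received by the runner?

133 km/h = 36.94 m/s; 23 km/h = 6.389 m/s.
The runner is behind, so the train is moving away from it while the runner is moving toward the train.
With source receding and observer approaching, f' = f · (v + v_o)/(v + v_s).
f' = 523 × (341 + 6.389)/(341 + 36.94) = 523 × 347.39/377.94 ≈ 481 Hz.

481 Hz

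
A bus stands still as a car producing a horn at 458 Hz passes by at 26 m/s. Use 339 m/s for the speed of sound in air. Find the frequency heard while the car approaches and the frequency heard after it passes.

Approaching: f₁ = f · v/(v − v_s) = 458 × 339/313 ≈ 496 Hz.
Receding: f₂ = f · v/(v + v_s) = 458 × 339/365 ≈ 425 Hz.

496 Hz approaching; 425 Hz receding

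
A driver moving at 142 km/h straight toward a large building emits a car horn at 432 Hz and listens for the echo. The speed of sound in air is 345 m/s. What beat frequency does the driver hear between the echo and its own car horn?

142 km/h = 39.44 m/s.
The large building receives the sound from a moving source: f₁ = f₀ · v/(v − v_e) = 432 × 345/305.56 ≈ 487.8 Hz.
On the return leg the driver is a moving observer: f₂ = f₁ · (v + v_e)/v = 487.8 × 384.44/345 ≈ 543.5 Hz.
Equivalently f₂ = f₀ · (v + v_e)/(v − v_e).
Beat against the emitted tone: |f₂ − f₀| = 2v_e·f₀/(v − v_e) = 2 × 39.44 × 432/305.56 ≈ 112 Hz.

112 Hz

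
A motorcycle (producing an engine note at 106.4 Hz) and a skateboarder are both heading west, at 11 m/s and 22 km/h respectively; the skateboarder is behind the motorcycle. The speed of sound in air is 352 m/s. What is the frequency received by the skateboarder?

22 km/h = 6.111 m/s.
The skateboarder is behind, so the motorcycle is moving away from it while the skateboarder is moving toward the motorcycle.
General Doppler shift: f' = f · (v + v_o)/(v + v_s).
f' = 106.4 × (352 + 6.111)/(352 + 11) = 106.4 × 358.11/363 ≈ 105 Hz.

105 Hz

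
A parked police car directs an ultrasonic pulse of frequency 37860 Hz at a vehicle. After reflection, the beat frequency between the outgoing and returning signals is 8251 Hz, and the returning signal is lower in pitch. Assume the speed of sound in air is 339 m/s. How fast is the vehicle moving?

Double Doppler shift off a moving reflector: f₂ = f₀ · (v + u)/(v − u) (u > 0 toward emitter).
Returning signal is lower, so f₂ = f₀ − Δf = 37860 − 8251 = 29609 Hz.
Rearranging, u = v · (f₂ − f₀)/(f₂ + f₀) = 339 × -8251/67469 ≈ -41 m/s.
So the vehicle is moving at 41 m/s away from the emitter.

41 m/s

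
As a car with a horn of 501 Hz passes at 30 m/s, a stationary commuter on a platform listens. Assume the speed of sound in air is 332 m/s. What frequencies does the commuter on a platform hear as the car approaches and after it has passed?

Approaching: f₁ = f · v/(v − v_s) = 501 × 332/302 ≈ 551 Hz.
Receding: f₂ = f · v/(v + v_s) = 501 × 332/362 ≈ 459 Hz.

551 Hz approaching; 459 Hz receding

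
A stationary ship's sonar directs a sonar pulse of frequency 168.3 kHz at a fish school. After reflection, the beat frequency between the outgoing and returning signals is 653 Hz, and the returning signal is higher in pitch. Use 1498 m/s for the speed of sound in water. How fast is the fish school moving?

2.90 m/s

Double Doppler shift off a moving reflector: f₂ = f₀ · (v + u)/(v − u) (u > 0 toward emitter).
Returning signal is higher, so f₂ = f₀ + Δf = 168300 + 653 = 168953 Hz.
Rearranging, u = v · (f₂ − f₀)/(f₂ + f₀) = 1498 × 653/337253 ≈ 2.90 m/s.
So the fish school is moving at 2.90 m/s toward the emitter.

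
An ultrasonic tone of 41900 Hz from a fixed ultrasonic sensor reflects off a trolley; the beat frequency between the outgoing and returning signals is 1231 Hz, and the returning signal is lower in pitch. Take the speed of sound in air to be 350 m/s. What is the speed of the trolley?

5.2 m/s

Double Doppler shift off a moving reflector: f₂ = f₀ · (v + u)/(v − u) (u > 0 toward emitter).
Returning signal is lower, so f₂ = f₀ − Δf = 41900 − 1231 = 40669 Hz.
Rearranging, u = v · (f₂ − f₀)/(f₂ + f₀) = 350 × -1231/82569 ≈ -5.2 m/s.
So the trolley is moving at 5.2 m/s away from the emitter.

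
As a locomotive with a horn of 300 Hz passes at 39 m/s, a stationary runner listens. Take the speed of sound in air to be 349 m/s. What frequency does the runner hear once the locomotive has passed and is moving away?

270 Hz

Receding: f₂ = f · v/(v + v_s) = 300 × 349/388 ≈ 270 Hz.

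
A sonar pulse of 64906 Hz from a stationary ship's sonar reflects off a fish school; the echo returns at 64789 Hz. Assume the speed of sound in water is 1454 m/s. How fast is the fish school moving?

1.31 m/s

Double Doppler shift off a moving reflector: f₂ = f₀ · (v + u)/(v − u) (u > 0 toward emitter).
Rearranging, u = v · (f₂ − f₀)/(f₂ + f₀) = 1454 × -117/129695 ≈ -1.31 m/s.
So the fish school is moving at 1.31 m/s away from the emitter.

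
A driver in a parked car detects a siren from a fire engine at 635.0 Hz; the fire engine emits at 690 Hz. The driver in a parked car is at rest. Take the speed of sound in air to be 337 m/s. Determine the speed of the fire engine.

29 m/s

f' < f, so the fire engine is receding.
f' = f · v/(v + v_s) ⇒ v_s = v · |1 − f/f'|.
v_s = 337 × |1 − 690/635.0| = 337 × 0.08661 ≈ 29 m/s.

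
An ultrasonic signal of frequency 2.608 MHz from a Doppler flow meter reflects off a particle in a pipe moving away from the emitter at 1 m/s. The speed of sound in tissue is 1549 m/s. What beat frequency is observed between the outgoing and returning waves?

3365 Hz

At the particle in a pipe (a moving observer), f₁ = f₀ · (v − u)/v = 2.608 × 1548/1549 ≈ 2.60632 MHz.
The reflection then acts as a moving source: f₂ = f₁ · v/(v + u) ≈ 2.60463 MHz.
Equivalently f₂ = f₀ · (v − u)/(v + u).
Beat frequency (with f₀ = 2608000 Hz): |f₂ − f₀| = 2u·f₀/(v + u) = 2 × 1 × 2608000/1550 ≈ 3365 Hz.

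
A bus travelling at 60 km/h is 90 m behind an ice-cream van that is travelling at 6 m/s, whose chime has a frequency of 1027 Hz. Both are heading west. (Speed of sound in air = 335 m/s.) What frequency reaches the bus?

60 km/h = 16.67 m/s.
The bus is behind, so the ice-cream van is moving away from it while the bus is moving toward the ice-cream van.
Both move, so f' = f · (v + v_o)/(v + v_s).
f' = 1027 × (335 + 16.67)/(335 + 6) = 1027 × 351.67/341 ≈ 1059 Hz.

1059 Hz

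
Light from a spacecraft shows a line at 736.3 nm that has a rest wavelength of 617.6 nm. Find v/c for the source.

λ'/λ₀ = 1.1922 > 1 (redshift), so the source is receding.
λ'/λ₀ = √((1 + β)/(1 − β)) for a receding source ⇒ β = (r² − 1)/(r² + 1) with r = λ'/λ₀.
β = (1.4213 − 1)/(1.4213 + 1) ≈ 0.174.

0.174c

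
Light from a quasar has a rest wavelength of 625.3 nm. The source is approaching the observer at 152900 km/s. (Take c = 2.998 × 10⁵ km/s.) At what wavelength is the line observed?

356.2 nm

β = v/c = 152900/299800 = 0.5100.
Relativistic Doppler for wavelength: λ' = λ₀ · √((1 − β)/(1 + β)).
λ' = 625.3 × √(0.4900/1.5100) = 625.3 × 0.56965 ≈ 356.2 nm.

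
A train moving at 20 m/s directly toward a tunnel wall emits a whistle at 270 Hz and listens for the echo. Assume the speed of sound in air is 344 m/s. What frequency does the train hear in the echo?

The tunnel wall receives the sound from a moving source: f₁ = f₀ · v/(v − v_e) = 270 × 344/324 ≈ 287 Hz.
On the return leg the train is a moving observer: f₂ = f₁ · (v + v_e)/v = 287 × 364/344 ≈ 303 Hz.

303 Hz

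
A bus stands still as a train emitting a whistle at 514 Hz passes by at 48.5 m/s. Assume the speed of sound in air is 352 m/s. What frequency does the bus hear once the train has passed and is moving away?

452 Hz

Receding: f₂ = f · v/(v + v_s) = 514 × 352/400.5 ≈ 452 Hz.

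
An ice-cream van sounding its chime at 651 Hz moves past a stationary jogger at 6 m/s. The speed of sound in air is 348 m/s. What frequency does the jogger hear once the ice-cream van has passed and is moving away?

Receding: f₂ = f · v/(v + v_s) = 651 × 348/354 ≈ 640 Hz.

640 Hz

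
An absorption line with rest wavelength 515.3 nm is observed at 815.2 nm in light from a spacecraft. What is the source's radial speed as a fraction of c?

λ'/λ₀ = 1.5820 > 1 (redshift), so the source is receding.
λ'/λ₀ = √((1 + β)/(1 − β)) for a receding source ⇒ β = (r² − 1)/(r² + 1) with r = λ'/λ₀.
β = (2.5027 − 1)/(2.5027 + 1) ≈ 0.429.

0.429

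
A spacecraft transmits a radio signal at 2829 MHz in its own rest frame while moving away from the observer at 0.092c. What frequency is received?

Relativistic Doppler for frequency: f' = f₀ · √((1 − β)/(1 + β)).
f' = 2829 × √(0.9080/1.0920) = 2829 × 0.91187 ≈ 2579.7 MHz.

2579.7 MHz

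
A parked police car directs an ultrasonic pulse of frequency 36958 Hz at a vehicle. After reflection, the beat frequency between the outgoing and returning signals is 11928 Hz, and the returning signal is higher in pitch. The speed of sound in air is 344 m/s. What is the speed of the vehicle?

48 m/s

Double Doppler shift off a moving reflector: f₂ = f₀ · (v + u)/(v − u) (u > 0 toward emitter).
Returning signal is higher, so f₂ = f₀ + Δf = 36958 + 11928 = 48886 Hz.
Rearranging, u = v · (f₂ − f₀)/(f₂ + f₀) = 344 × 11928/85844 ≈ 48 m/s.
So the vehicle is moving at 48 m/s toward the emitter.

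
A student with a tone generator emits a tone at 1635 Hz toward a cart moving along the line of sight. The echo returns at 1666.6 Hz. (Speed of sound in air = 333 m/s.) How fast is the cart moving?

3.2 m/s

Double Doppler shift off a moving reflector: f₂ = f₀ · (v + u)/(v − u) (u > 0 toward emitter).
Rearranging, u = v · (f₂ − f₀)/(f₂ + f₀) = 333 × 31.6/3301.6 ≈ 3.2 m/s.
So the cart is moving at 3.2 m/s toward the emitter.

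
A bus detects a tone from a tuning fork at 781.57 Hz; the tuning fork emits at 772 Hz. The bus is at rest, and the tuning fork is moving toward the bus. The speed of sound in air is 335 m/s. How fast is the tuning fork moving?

f' = f · v/(v − v_s) ⇒ v_s = v · |1 − f/f'|.
v_s = 335 × |1 − 772/781.57| = 335 × 0.01224 ≈ 4.1 m/s.

4.1 m/s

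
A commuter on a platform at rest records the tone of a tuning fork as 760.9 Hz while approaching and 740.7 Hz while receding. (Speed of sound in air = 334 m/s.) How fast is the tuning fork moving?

4.5 m/s

f₁/f₂ = (v + v_s)/(v − v_s), so v_s = v · (f₁ − f₂)/(f₁ + f₂).
v_s = 334 × (760.9 − 740.7)/(760.9 + 740.7) = 334 × 20.2/1501.6 ≈ 4.5 m/s.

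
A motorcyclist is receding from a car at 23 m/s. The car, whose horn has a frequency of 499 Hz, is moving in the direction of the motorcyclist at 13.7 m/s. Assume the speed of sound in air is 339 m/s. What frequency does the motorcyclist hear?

General Doppler shift: f' = f · (v − v_o)/(v − v_s).
f' = 499 × (339 − 23)/(339 − 13.7) = 499 × 316/325.3 ≈ 485 Hz.

485 Hz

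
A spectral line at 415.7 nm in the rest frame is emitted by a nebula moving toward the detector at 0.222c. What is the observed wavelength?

331.7 nm

Relativistic Doppler for wavelength: λ' = λ₀ · √((1 − β)/(1 + β)).
λ' = 415.7 × √(0.7780/1.2220) = 415.7 × 0.79791 ≈ 331.7 nm.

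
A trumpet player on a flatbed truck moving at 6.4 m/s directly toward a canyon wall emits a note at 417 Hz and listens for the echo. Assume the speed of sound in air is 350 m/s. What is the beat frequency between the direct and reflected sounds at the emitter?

The canyon wall receives the sound from a moving source: f₁ = f₀ · v/(v − v_e) = 417 × 350/343.6 ≈ 424.77 Hz.
On the return leg the trumpet player on a flatbed truck is a moving observer: f₂ = f₁ · (v + v_e)/v = 424.77 × 356.4/350 ≈ 432.53 Hz.
Beat against the emitted tone: |f₂ − f₀| = 2v_e·f₀/(v − v_e) = 2 × 6.4 × 417/343.6 ≈ 15.5 Hz.

15.5 Hz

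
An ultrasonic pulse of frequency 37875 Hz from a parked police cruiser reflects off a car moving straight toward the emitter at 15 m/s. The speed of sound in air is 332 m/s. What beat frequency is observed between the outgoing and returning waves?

The car first receives the wave as a moving observer: f₁ = f₀ · (v + u)/v = 37875 × (332 + 15)/332 ≈ 39586 Hz.
The reflection then acts as a moving source: f₂ = f₁ · v/(v − u) ≈ 41459 Hz.
Beat frequency: |f₂ − f₀| = 2u·f₀/(v − u) = 2 × 15 × 37875/317 ≈ 3584 Hz.

3584 Hz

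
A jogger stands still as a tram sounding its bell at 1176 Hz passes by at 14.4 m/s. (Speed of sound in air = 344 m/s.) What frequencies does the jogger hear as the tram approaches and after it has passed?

1227 Hz approaching; 1129 Hz receding

Approaching: f₁ = f · v/(v − v_s) = 1176 × 344/329.6 ≈ 1227 Hz.
Receding: f₂ = f · v/(v + v_s) = 1176 × 344/358.4 ≈ 1129 Hz.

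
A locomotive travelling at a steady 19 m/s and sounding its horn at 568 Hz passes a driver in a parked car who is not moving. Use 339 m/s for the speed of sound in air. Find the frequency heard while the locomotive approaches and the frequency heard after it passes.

Approaching: f₁ = f · v/(v − v_s) = 568 × 339/320 ≈ 602 Hz.
Receding: f₂ = f · v/(v + v_s) = 568 × 339/358 ≈ 538 Hz.

602 Hz approaching; 538 Hz receding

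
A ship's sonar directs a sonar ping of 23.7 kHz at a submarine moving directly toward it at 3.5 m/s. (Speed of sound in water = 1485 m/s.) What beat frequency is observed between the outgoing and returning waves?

112 Hz

At the submarine (a moving observer), f₁ = f₀ · (v + u)/v = 23.7 × 1488.5/1485 ≈ 23.7559 kHz.
On reflection it acts as a source moving toward the stationary detector: f₂ = f₁ · v/(v − u) = 23.7559 × 1485/1481.5 ≈ 23.8120 kHz.
Equivalently f₂ = f₀ · (v + u)/(v − u).
Beat frequency (with f₀ = 23700 Hz): |f₂ − f₀| = 2u·f₀/(v − u) = 2 × 3.5 × 23700/1481.5 ≈ 112 Hz.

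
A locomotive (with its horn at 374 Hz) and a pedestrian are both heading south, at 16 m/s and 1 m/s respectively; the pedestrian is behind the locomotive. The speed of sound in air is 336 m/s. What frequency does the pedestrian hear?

358 Hz

The pedestrian is behind, so the locomotive is moving away from it while the pedestrian is moving toward the locomotive.
Both move, so f' = f · (v + v_o)/(v + v_s).
f' = 374 × (336 + 1)/(336 + 16) = 374 × 337/352 ≈ 358 Hz.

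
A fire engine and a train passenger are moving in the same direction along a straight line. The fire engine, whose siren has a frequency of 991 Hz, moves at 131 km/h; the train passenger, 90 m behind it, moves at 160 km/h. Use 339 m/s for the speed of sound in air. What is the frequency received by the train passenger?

1012 Hz

131 km/h = 36.39 m/s; 160 km/h = 44.44 m/s.
The train passenger is behind, so the fire engine is moving away from it while the train passenger is moving toward the fire engine.
Both move, so f' = f · (v + v_o)/(v + v_s).
f' = 991 × (339 + 44.44)/(339 + 36.39) = 991 × 383.44/375.39 ≈ 1012 Hz.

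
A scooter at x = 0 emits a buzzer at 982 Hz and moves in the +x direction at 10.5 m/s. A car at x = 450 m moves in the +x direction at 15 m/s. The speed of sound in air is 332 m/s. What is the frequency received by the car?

968 Hz

The observer lies on the +x side, so the source is heading toward the observer and the observer is heading away from the source.
With source approaching and observer receding, f' = f · (v − v_o)/(v − v_s).
f' = 982 × (332 − 15)/(332 − 10.5) = 982 × 317/321.5 ≈ 968 Hz.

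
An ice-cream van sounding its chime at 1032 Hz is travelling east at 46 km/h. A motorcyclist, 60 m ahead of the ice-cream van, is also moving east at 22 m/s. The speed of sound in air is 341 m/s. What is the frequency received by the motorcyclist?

46 km/h = 12.78 m/s.
The motorcyclist is ahead, so the ice-cream van is moving toward it while the motorcyclist is moving away from the ice-cream van.
General Doppler shift: f' = f · (v − v_o)/(v − v_s).
f' = 1032 × (341 − 22)/(341 − 12.78) = 1032 × 319/328.22 ≈ 1003 Hz.

1003 Hz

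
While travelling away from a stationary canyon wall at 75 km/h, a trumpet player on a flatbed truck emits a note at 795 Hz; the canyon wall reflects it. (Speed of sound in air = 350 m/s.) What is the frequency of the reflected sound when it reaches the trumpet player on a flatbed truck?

706 Hz

75 km/h = 20.83 m/s.
The canyon wall receives the sound from a moving source: f₁ = f₀ · v/(v + v_e) = 795 × 350/370.83 ≈ 750 Hz.
On the return leg the trumpet player on a flatbed truck is a moving observer: f₂ = f₁ · (v − v_e)/v = 750 × 329.17/350 ≈ 706 Hz.
Equivalently f₂ = f₀ · (v − v_e)/(v + v_e).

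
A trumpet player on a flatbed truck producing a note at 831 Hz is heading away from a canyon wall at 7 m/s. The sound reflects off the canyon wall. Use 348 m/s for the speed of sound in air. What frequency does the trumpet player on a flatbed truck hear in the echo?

The canyon wall receives the sound from a moving source: f₁ = f₀ · v/(v + v_e) = 831 × 348/355 ≈ 815 Hz.
On the return leg the trumpet player on a flatbed truck is a moving observer: f₂ = f₁ · (v − v_e)/v = 815 × 341/348 ≈ 798 Hz.
Equivalently f₂ = f₀ · (v − v_e)/(v + v_e).

798 Hz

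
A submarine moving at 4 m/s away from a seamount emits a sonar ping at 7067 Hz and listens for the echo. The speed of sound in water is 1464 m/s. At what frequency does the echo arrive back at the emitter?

The seamount receives the sound from a moving source: f₁ = f₀ · v/(v + v_e) = 7067 × 1464/1468 ≈ 7048 Hz.
On the return leg the submarine is a moving observer: f₂ = f₁ · (v − v_e)/v = 7048 × 1460/1464 ≈ 7028 Hz.
Equivalently f₂ = f₀ · (v − v_e)/(v + v_e).

7028 Hz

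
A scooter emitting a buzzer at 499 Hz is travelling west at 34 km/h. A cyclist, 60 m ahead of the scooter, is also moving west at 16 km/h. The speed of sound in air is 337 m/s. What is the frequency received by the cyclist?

507 Hz

34 km/h = 9.444 m/s; 16 km/h = 4.444 m/s.
The cyclist is ahead, so the scooter is moving toward it while the cyclist is moving away from the scooter.
General Doppler shift: f' = f · (v − v_o)/(v − v_s).
f' = 499 × (337 − 4.444)/(337 − 9.444) = 499 × 332.56/327.56 ≈ 507 Hz.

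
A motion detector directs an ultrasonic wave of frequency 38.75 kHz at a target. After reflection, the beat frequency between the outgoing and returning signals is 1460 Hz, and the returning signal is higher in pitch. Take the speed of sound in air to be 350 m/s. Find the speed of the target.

Double Doppler shift off a moving reflector: f₂ = f₀ · (v + u)/(v − u) (u > 0 toward emitter).
Returning signal is higher, so f₂ = f₀ + Δf = 38750 + 1460 = 40210 Hz.
Rearranging, u = v · (f₂ − f₀)/(f₂ + f₀) = 350 × 1460/78960 ≈ 6.5 m/s.
So the target is moving at 6.5 m/s toward the emitter.

6.5 m/s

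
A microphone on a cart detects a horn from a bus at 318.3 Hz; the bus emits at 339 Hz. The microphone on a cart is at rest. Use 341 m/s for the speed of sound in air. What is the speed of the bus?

22.2 m/s

f' < f, so the bus is receding.
f' = f · v/(v + v_s) ⇒ v_s = v · |1 − f/f'|.
v_s = 341 × |1 − 339/318.3| = 341 × 0.06503 ≈ 22.2 m/s.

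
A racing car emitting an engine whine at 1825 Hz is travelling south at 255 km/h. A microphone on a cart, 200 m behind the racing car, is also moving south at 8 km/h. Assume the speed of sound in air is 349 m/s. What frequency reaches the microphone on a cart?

1527 Hz

255 km/h = 70.83 m/s; 8 km/h = 2.222 m/s.
The microphone on a cart is behind, so the racing car is moving away from it while the microphone on a cart is moving toward the racing car.
General Doppler shift: f' = f · (v + v_o)/(v + v_s).
f' = 1825 × (349 + 2.222)/(349 + 70.83) = 1825 × 351.22/419.83 ≈ 1527 Hz.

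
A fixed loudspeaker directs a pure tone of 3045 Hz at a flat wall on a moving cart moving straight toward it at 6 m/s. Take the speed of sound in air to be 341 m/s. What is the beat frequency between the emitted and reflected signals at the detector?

At the flat wall on a moving cart (a moving observer), f₁ = f₀ · (v + u)/v = 3045 × 347/341 ≈ 3098.6 Hz.
On reflection it acts as a source moving toward the stationary detector: f₂ = f₁ · v/(v − u) = 3098.6 × 341/335 ≈ 3154.1 Hz.
Equivalently f₂ = f₀ · (v + u)/(v − u).
Beat frequency: |f₂ − f₀| = 2u·f₀/(v − u) = 2 × 6 × 3045/335 ≈ 109 Hz.

109 Hz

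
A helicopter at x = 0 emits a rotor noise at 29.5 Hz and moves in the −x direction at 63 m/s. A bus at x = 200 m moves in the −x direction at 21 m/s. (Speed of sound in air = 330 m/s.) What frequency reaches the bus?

The observer lies on the +x side, so the source is heading away from the observer and the observer is heading toward the source.
With source receding and observer approaching, f' = f · (v + v_o)/(v + v_s).
f' = 29.5 × (330 + 21)/(330 + 63) = 29.5 × 351/393 ≈ 26.3 Hz.

26.3 Hz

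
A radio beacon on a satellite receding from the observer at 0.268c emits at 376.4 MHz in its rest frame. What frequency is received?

Relativistic Doppler for frequency: f' = f₀ · √((1 − β)/(1 + β)).
f' = 376.4 × √(0.7320/1.2680) = 376.4 × 0.75979 ≈ 286.0 MHz.

286.0 MHz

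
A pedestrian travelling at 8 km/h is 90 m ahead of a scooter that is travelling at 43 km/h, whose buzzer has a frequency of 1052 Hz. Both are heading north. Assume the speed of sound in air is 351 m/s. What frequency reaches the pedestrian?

43 km/h = 11.94 m/s; 8 km/h = 2.222 m/s.
The pedestrian is ahead, so the scooter is moving toward it while the pedestrian is moving away from the scooter.
Both move, so f' = f · (v − v_o)/(v − v_s).
f' = 1052 × (351 − 2.222)/(351 − 11.94) = 1052 × 348.78/339.06 ≈ 1082 Hz.

1082 Hz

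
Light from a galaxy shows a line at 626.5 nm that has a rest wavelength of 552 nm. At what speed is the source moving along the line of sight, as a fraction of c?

0.126c

λ'/λ₀ = 1.1350 > 1 (redshift), so the source is receding.
λ'/λ₀ = √((1 + β)/(1 − β)) for a receding source ⇒ β = (r² − 1)/(r² + 1) with r = λ'/λ₀.
β = (1.2881 − 1)/(1.2881 + 1) ≈ 0.126.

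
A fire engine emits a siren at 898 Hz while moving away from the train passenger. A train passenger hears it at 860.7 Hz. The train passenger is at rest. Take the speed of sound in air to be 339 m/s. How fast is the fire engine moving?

f' = f · v/(v + v_s) ⇒ v_s = v · |1 − f/f'|.
v_s = 339 × |1 − 898/860.7| = 339 × 0.04334 ≈ 14.7 m/s.

14.7 m/s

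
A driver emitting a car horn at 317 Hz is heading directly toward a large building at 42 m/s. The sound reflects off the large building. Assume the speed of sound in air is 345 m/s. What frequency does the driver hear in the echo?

405 Hz

The large building receives the sound from a moving source: f₁ = f₀ · v/(v − v_e) = 317 × 345/303 ≈ 361 Hz.
On the return leg the driver is a moving observer: f₂ = f₁ · (v + v_e)/v = 361 × 387/345 ≈ 405 Hz.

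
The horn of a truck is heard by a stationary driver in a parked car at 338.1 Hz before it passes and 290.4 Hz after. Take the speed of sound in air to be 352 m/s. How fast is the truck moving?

27 m/s

f₁/f₂ = (v + v_s)/(v − v_s), so v_s = v · (f₁ − f₂)/(f₁ + f₂).
v_s = 352 × (338.1 − 290.4)/(338.1 + 290.4) = 352 × 47.7/628.5 ≈ 27 m/s.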